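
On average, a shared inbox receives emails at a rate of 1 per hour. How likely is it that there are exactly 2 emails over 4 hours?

0.1465

Over the interval, μ = 1 × 4 = 4 (4 hours).
P(N = 2) = e^(−μ) μ^2/2! = e^(−4) · 4^2/2 ≈ 0.1465.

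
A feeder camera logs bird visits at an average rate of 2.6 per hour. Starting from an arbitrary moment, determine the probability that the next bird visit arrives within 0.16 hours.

Inter-arrival times are exponential with rate λ = 2.6 per hour.
P(T ≤ 0.16) = 1 − e^(−λt) = 1 − e^(−2.6 × 0.16) = 1 − e^(−0.416) ≈ 0.3403.

0.3403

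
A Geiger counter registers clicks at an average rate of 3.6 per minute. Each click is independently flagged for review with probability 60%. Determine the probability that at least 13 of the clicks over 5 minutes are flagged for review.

0.2896

Thinning: the clicks that are flagged for review themselves form a Poisson process with rate 0.6 × 3.6 = 2.16 per minute.
Over the interval, μ = 2.16 × 5 = 10.8 (5 minutes).
P(N ≥ 13) = 1 − P(N ≤ 12) ≈ 0.2896.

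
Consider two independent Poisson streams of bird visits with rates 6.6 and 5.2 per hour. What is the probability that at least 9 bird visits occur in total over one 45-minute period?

0.5244

Independent Poisson processes superpose: combined rate λ = 6.6 + 5.2 = 11.8 per hour.
Over the interval, μ = 11.8 × 0.75 = 8.85 (a 45-minute period = 0.75 hours).
P(N ≥ 9) = 1 − P(N ≤ 8) ≈ 0.5244.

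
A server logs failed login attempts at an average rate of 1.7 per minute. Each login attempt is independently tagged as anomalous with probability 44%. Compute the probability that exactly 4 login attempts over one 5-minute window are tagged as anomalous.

Thinning: the login attempts that are tagged as anomalous themselves form a Poisson process with rate 0.44 × 1.7 = 0.748 per minute.
Over the interval, μ = 0.748 × 5 = 3.74 (a 5-minute window = 5 minutes).
P(N = 4) = e^(−3.74) · 3.74^4/4! ≈ 0.1936.

0.1936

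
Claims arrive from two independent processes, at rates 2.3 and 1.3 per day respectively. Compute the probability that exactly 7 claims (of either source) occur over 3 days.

0.0694

Independent Poisson processes superpose: combined rate λ = 2.3 + 1.3 = 3.6 per day.
Over the interval, μ = 3.6 × 3 = 10.8 (3 days).
P(N = 7) = e^(−10.8) · 10.8^7/7! ≈ 0.0694.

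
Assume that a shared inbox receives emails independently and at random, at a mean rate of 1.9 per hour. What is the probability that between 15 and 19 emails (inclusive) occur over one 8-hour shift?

Over the interval, μ = 1.9 × 8 = 15.2 (an 8-hour shift = 8 hours).
P(15 ≤ N ≤ 19) = Σ_{j=15}^{19} e^(−15.2) · 15.2^j/j! ≈ 0.4185.

0.4185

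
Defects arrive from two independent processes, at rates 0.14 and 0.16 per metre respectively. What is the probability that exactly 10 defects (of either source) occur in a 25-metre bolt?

Independent Poisson processes superpose: combined rate λ = 0.14 + 0.16 = 0.3 per metre.
Over the interval, μ = 0.3 × 25 = 7.5 (a 25-metre bolt = 25 metres).
P(N = 10) = e^(−7.5) · 7.5^10/10! ≈ 0.0858.

0.0858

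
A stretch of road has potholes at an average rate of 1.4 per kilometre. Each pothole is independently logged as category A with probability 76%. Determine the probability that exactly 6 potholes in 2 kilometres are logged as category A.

0.0154

Thinning: the potholes that are logged as category A themselves form a Poisson process with rate 0.76 × 1.4 = 1.064 per kilometre.
Over the interval, μ = 1.064 × 2 = 2.128 (2 kilometres).
P(N = 6) = e^(−2.128) · 2.128^6/6! ≈ 0.0154.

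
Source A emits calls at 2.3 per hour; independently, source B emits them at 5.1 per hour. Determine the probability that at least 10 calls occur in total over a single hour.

Independent Poisson processes superpose: combined rate λ = 2.3 + 5.1 = 7.4 per hour.
So μ = 7.4.
P(N ≥ 10) = 1 − P(N ≤ 9) ≈ 0.2123.

0.2123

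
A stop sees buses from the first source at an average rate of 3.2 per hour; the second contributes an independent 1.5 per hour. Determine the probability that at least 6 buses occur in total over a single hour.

Independent Poisson processes superpose: combined rate λ = 3.2 + 1.5 = 4.7 per hour.
So μ = 4.7.
P(N ≥ 6) = 1 − P(N ≤ 5) ≈ 0.3316.

0.3316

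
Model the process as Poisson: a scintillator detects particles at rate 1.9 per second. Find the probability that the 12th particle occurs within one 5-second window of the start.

0.2480

Over the interval, μ = 1.9 × 5 = 9.5 (a 5-second window = 5 seconds).
The 12th arrival falls in the interval iff at least 12 events occur there: P(S_12 ≤ t) = P(N ≥ 12) = 1 − P(N ≤ 11) ≈ 0.2480.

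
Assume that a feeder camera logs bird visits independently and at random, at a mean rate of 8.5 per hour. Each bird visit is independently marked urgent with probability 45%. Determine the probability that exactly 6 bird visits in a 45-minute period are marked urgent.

Thinning: the bird visits that are marked urgent themselves form a Poisson process with rate 0.45 × 8.5 = 3.825 per hour.
Over the interval, μ = 3.825 × 0.75 = 2.86875 (a 45-minute period = 0.75 hours).
P(N = 6) = e^(−2.86875) · 2.86875^6/6! ≈ 0.0439.

0.0439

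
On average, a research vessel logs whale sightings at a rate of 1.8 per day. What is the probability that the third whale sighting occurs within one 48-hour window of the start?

0.6973

Over the interval, μ = 1.8 × 2 = 3.6 (a 48-hour window = 2 days).
The third arrival falls in the interval iff at least 3 events occur there: P(S_3 ≤ t) = P(N ≥ 3) = 1 − P(N ≤ 2) ≈ 0.6973.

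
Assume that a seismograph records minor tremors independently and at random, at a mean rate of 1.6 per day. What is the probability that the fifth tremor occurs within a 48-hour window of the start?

Over the interval, μ = 1.6 × 2 = 3.2 (a 48-hour window = 2 days).
The fifth arrival falls in the interval iff at least 5 events occur there: P(S_5 ≤ t) = P(N ≥ 5) = 1 − P(N ≤ 4) ≈ 0.2194.

0.2194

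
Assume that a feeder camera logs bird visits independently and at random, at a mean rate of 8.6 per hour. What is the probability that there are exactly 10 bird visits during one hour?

With mean μ = 8.6 per hour,
P(N = 10) = e^(−μ) μ^10/10! = e^(−8.6) · 8.6^10/3628800 ≈ 0.1123.

0.1123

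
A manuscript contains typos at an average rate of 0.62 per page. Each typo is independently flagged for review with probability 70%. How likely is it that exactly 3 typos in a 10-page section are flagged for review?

Thinning: the typos that are flagged for review themselves form a Poisson process with rate 0.7 × 0.62 = 0.434 per page.
Over the interval, μ = 0.434 × 10 = 4.34 (a 10-page section = 10 pages).
P(N = 3) = e^(−4.34) · 4.34^3/3! ≈ 0.1776.

0.1776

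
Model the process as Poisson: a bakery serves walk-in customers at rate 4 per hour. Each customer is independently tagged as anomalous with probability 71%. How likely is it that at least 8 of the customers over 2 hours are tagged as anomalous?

Thinning: the customers that are tagged as anomalous themselves form a Poisson process with rate 0.71 × 4 = 2.84 per hour.
Over the interval, μ = 2.84 × 2 = 5.68 (2 hours).
P(N ≥ 8) = 1 − P(N ≤ 7) ≈ 0.2133.

0.2133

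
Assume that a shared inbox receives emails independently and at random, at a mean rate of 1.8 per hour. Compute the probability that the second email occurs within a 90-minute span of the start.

Over the interval, μ = 1.8 × 1.5 = 2.7 (a 90-minute span = 1.5 hours).
The second arrival falls in the interval iff at least 2 events occur there: P(S_2 ≤ t) = P(N ≥ 2) = 1 − P(N ≤ 1) ≈ 0.7513.

0.7513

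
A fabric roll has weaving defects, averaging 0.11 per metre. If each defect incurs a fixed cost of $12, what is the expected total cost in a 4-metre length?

E[N] = 0.11 × 4 = 0.44 (a 4-metre length = 4 metres); E[cost] = 0.44 × $12 = $5.28.

$5.28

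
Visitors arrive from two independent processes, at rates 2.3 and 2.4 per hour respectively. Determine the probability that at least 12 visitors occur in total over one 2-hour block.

0.2374

Independent Poisson processes superpose: combined rate λ = 2.3 + 2.4 = 4.7 per hour.
Over the interval, μ = 4.7 × 2 = 9.4 (a 2-hour block = 2 hours).
P(N ≥ 12) = 1 − P(N ≤ 11) ≈ 0.2374.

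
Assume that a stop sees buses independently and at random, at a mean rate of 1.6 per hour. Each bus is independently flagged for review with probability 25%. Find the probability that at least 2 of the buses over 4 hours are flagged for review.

Thinning: the buses that are flagged for review themselves form a Poisson process with rate 0.25 × 1.6 = 0.4 per hour.
Over the interval, μ = 0.4 × 4 = 1.6 (4 hours).
P(N ≥ 2) = 1 − P(N ≤ 1) ≈ 0.4751.

0.4751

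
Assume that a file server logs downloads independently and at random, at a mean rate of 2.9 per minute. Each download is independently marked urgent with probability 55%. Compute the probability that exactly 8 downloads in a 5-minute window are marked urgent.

0.1396

Thinning: the downloads that are marked urgent themselves form a Poisson process with rate 0.55 × 2.9 = 1.595 per minute.
Over the interval, μ = 1.595 × 5 = 7.975 (a 5-minute window = 5 minutes).
P(N = 8) = e^(−7.975) · 7.975^8/8! ≈ 0.1396.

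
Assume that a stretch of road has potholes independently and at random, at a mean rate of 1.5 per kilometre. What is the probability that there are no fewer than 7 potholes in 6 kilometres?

0.7932

Over the interval, μ = 1.5 × 6 = 9 (6 kilometres).
P(N ≥ 7) = 1 − P(N ≤ 6) = 1 − Σ_{j=0}^{6} e^(−μ) μ^j/j! ≈ 0.7932.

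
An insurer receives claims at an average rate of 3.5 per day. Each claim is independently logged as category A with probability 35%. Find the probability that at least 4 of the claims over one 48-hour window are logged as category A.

Thinning: the claims that are logged as category A themselves form a Poisson process with rate 0.35 × 3.5 = 1.225 per day.
Over the interval, μ = 1.225 × 2 = 2.45 (a 48-hour window = 2 days).
P(N ≥ 4) = 1 − P(N ≤ 3) ≈ 0.2318.

0.2318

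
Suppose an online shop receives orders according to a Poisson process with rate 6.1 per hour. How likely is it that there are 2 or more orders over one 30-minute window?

Over the interval, μ = 6.1 × 0.5 = 3.05 (a 30-minute window = 0.5 hours).
P(N ≥ 2) = 1 − P(N ≤ 1) = 1 − Σ_{j=0}^{1} e^(−μ) μ^j/j! ≈ 0.8082.

0.8082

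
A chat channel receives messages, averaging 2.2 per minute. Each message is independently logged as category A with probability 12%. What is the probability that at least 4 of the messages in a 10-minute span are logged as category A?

Thinning: the messages that are logged as category A themselves form a Poisson process with rate 0.12 × 2.2 = 0.264 per minute.
Over the interval, μ = 0.264 × 10 = 2.64 (a 10-minute span = 10 minutes).
P(N ≥ 4) = 1 − P(N ≤ 3) ≈ 0.2727.

0.2727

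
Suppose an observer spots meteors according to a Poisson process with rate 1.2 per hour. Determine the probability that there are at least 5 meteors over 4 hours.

Over the interval, μ = 1.2 × 4 = 4.8 (4 hours).
P(N ≥ 5) = 1 − P(N ≤ 4) = 1 − Σ_{j=0}^{4} e^(−μ) μ^j/j! ≈ 0.5237.

0.5237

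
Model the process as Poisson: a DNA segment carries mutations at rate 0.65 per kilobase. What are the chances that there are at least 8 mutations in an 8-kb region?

Over the interval, μ = 0.65 × 8 = 5.2 (an 8-kb region = 8 kilobases).
P(N ≥ 8) = 1 − P(N ≤ 7) = 1 − Σ_{j=0}^{7} e^(−μ) μ^j/j! ≈ 0.1551.

0.1551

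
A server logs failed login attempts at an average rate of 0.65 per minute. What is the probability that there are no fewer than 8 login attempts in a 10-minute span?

0.3272

Over the interval, μ = 0.65 × 10 = 6.5 (a 10-minute span = 10 minutes).
P(N ≥ 8) = 1 − P(N ≤ 7) = 1 − Σ_{j=0}^{7} e^(−μ) μ^j/j! ≈ 0.3272.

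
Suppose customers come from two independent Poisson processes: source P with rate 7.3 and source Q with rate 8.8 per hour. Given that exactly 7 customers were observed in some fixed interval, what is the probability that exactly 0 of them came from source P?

Given the total, each event is independently from source P with probability p = λ_P/(λ_P+λ_Q) = 7.3/16.1 ≈ 0.4534.
So K ~ Binomial(7, 7.3/16.1): P(K = 0) = C(7,0) · (7.3/16.1)^0 · (8.8/16.1)^7 ≈ 0.0146.

0.0146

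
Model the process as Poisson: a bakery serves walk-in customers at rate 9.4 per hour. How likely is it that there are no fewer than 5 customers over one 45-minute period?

0.8315

Over the interval, μ = 9.4 × 0.75 = 7.05 (a 45-minute period = 0.75 hours).
P(N ≥ 5) = 1 − P(N ≤ 4) = 1 − Σ_{j=0}^{4} e^(−μ) μ^j/j! ≈ 0.8315.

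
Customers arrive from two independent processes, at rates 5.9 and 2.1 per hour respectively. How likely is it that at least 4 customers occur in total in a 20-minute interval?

Independent Poisson processes superpose: combined rate λ = 5.9 + 2.1 = 8 per hour.
Over the interval, μ = 8 × 1/3 ≈ 2.66667 (a 20-minute interval = 1/3 hours).
P(N ≥ 4) = 1 − P(N ≤ 3) ≈ 0.2786.

0.2786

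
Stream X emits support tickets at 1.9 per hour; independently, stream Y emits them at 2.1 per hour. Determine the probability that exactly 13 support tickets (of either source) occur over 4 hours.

0.0814

Independent Poisson processes superpose: combined rate λ = 1.9 + 2.1 = 4 per hour.
Over the interval, μ = 4 × 4 = 16 (4 hours).
P(N = 13) = e^(−16) · 16^13/13! ≈ 0.0814.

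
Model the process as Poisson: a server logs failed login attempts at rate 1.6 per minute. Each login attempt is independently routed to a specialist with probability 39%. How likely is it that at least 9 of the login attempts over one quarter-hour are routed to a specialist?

0.5907

Thinning: the login attempts that are routed to a specialist themselves form a Poisson process with rate 0.39 × 1.6 = 0.624 per minute.
Over the interval, μ = 0.624 × 15 = 9.36 (a quarter-hour = 15 minutes).
P(N ≥ 9) = 1 − P(N ≤ 8) ≈ 0.5907.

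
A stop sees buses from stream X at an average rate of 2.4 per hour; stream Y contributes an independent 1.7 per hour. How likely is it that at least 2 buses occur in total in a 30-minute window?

Independent Poisson processes superpose: combined rate λ = 2.4 + 1.7 = 4.1 per hour.
Over the interval, μ = 4.1 × 0.5 = 2.05 (a 30-minute window = 0.5 hours).
P(N ≥ 2) = 1 − P(N ≤ 1) ≈ 0.6074.

0.6074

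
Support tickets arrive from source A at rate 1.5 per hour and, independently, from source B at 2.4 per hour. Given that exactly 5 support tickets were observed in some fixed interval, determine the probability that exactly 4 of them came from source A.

0.0673

Given the total, each event is independently from source A with probability p = λ_A/(λ_A+λ_B) = 1.5/3.9 ≈ 0.3846.
So K ~ Binomial(5, 1.5/3.9): P(K = 4) = C(5,4) · (1.5/3.9)^4 · (2.4/3.9)^1 ≈ 0.0673.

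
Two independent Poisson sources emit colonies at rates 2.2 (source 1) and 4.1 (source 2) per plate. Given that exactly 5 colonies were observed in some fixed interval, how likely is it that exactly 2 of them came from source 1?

Given the total, each event is independently from source 1 with probability p = λ_1/(λ_1+λ_2) = 2.2/6.3 ≈ 0.3492.
So K ~ Binomial(5, 2.2/6.3): P(K = 2) = C(5,2) · (2.2/6.3)^2 · (4.1/6.3)^3 ≈ 0.3361.

0.3361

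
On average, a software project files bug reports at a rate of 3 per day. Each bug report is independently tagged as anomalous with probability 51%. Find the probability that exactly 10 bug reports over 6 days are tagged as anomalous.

Thinning: the bug reports that are tagged as anomalous themselves form a Poisson process with rate 0.51 × 3 = 1.53 per day.
Over the interval, μ = 1.53 × 6 = 9.18 (6 days).
P(N = 10) = e^(−9.18) · 9.18^10/10! ≈ 0.1207.

0.1207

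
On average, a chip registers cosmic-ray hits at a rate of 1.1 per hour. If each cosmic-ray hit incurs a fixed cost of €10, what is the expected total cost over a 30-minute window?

E[N] = 1.1 × 0.5 = 0.55 (a 30-minute window = 0.5 hours); E[cost] = 0.55 × €10 = €5.5.

€5.5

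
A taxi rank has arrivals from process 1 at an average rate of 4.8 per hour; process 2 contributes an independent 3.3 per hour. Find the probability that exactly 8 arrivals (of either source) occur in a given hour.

Independent Poisson processes superpose: combined rate λ = 4.8 + 3.3 = 8.1 per hour.
So μ = 8.1.
P(N = 8) = e^(−8.1) · 8.1^8/8! ≈ 0.1395.

0.1395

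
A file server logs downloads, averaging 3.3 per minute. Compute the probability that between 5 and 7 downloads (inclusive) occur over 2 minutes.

0.4454

Over the interval, μ = 3.3 × 2 = 6.6 (2 minutes).
P(5 ≤ N ≤ 7) = Σ_{j=5}^{7} e^(−6.6) · 6.6^j/j! ≈ 0.4454.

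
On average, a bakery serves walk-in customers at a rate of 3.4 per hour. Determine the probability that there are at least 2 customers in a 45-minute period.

0.7228

Over the interval, μ = 3.4 × 0.75 = 2.55 (a 45-minute period = 0.75 hours).
P(N ≥ 2) = 1 − P(N ≤ 1) = 1 − Σ_{j=0}^{1} e^(−μ) μ^j/j! ≈ 0.7228.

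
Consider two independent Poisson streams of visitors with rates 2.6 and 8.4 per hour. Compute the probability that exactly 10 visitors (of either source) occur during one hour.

Independent Poisson processes superpose: combined rate λ = 2.6 + 8.4 = 11 per hour.
So μ = 11.
P(N = 10) = e^(−11) · 11^10/10! ≈ 0.1194.

0.1194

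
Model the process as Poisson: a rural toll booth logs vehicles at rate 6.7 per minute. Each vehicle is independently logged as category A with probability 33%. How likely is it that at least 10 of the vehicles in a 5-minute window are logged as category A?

0.6654

Thinning: the vehicles that are logged as category A themselves form a Poisson process with rate 0.33 × 6.7 = 2.211 per minute.
Over the interval, μ = 2.211 × 5 = 11.055 (a 5-minute window = 5 minutes).
P(N ≥ 10) = 1 − P(N ≤ 9) ≈ 0.6654.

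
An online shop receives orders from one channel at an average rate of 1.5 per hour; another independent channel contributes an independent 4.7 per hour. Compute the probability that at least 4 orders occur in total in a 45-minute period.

Independent Poisson processes superpose: combined rate λ = 1.5 + 4.7 = 6.2 per hour.
Over the interval, μ = 6.2 × 0.75 = 4.65 (a 45-minute period = 0.75 hours).
P(N ≥ 4) = 1 − P(N ≤ 3) ≈ 0.6824.

0.6824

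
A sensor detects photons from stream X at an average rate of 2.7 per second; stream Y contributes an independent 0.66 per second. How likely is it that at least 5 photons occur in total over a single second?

Independent Poisson processes superpose: combined rate λ = 2.7 + 0.66 = 3.36 per second.
So μ = 3.36.
P(N ≥ 5) = 1 − P(N ≤ 4) ≈ 0.2484.

0.2484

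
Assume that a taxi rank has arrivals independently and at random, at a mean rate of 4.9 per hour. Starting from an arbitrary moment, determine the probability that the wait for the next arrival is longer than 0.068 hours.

0.7166

The wait for the next event is exponential with rate λ = 4.9 per hour.
P(T > 0.068) = e^(−λt) = e^(−4.9 × 0.068) = e^(−0.3332) ≈ 0.7166.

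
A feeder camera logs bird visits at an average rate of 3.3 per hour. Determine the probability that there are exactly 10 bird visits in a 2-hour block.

0.0588

Over the interval, μ = 3.3 × 2 = 6.6 (a 2-hour block = 2 hours).
P(N = 10) = e^(−μ) μ^10/10! = e^(−6.6) · 6.6^10/3628800 ≈ 0.0588.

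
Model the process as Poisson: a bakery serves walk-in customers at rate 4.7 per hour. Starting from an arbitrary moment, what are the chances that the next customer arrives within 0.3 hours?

0.7559

Inter-arrival times are exponential with rate λ = 4.7 per hour.
P(T ≤ 0.3) = 1 − e^(−λt) = 1 − e^(−4.7 × 0.3) = 1 − e^(−1.41) ≈ 0.7559.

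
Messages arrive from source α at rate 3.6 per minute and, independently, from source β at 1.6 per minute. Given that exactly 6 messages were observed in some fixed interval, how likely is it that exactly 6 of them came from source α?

0.1101

Given the total, each event is independently from source α with probability p = λ_α/(λ_α+λ_β) = 3.6/5.2 ≈ 0.6923.
So K ~ Binomial(6, 3.6/5.2): P(K = 6) = C(6,6) · (3.6/5.2)^6 · (1.6/5.2)^0 ≈ 0.1101.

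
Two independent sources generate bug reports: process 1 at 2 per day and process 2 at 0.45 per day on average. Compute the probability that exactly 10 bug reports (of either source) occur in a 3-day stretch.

Independent Poisson processes superpose: combined rate λ = 2 + 0.45 = 2.45 per day.
Over the interval, μ = 2.45 × 3 = 7.35 (a 3-day stretch = 3 days).
P(N = 10) = e^(−7.35) · 7.35^10/10! ≈ 0.0815.

0.0815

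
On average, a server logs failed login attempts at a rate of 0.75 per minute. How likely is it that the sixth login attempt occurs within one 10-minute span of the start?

0.7586

Over the interval, μ = 0.75 × 10 = 7.5 (a 10-minute span = 10 minutes).
The sixth arrival falls in the interval iff at least 6 events occur there: P(S_6 ≤ t) = P(N ≥ 6) = 1 − P(N ≤ 5) ≈ 0.7586.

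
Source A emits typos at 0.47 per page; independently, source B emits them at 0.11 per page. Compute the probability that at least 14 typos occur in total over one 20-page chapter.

Independent Poisson processes superpose: combined rate λ = 0.47 + 0.11 = 0.58 per page.
Over the interval, μ = 0.58 × 20 = 11.6 (a 20-page chapter = 20 pages).
P(N ≥ 14) = 1 − P(N ≤ 13) ≈ 0.2770.

0.2770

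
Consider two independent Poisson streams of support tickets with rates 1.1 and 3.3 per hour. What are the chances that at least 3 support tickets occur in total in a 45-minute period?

Independent Poisson processes superpose: combined rate λ = 1.1 + 3.3 = 4.4 per hour.
Over the interval, μ = 4.4 × 0.75 = 3.3 (a 45-minute period = 0.75 hours).
P(N ≥ 3) = 1 − P(N ≤ 2) ≈ 0.6406.

0.6406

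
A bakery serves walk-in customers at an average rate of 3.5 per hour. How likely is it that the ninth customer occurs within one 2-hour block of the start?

Over the interval, μ = 3.5 × 2 = 7 (a 2-hour block = 2 hours).
The ninth arrival falls in the interval iff at least 9 events occur there: P(S_9 ≤ t) = P(N ≥ 9) = 1 − P(N ≤ 8) ≈ 0.2709.

0.2709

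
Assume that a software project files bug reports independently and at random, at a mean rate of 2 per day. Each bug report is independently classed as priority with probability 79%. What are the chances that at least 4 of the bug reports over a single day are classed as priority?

Thinning: the bug reports that are classed as priority themselves form a Poisson process with rate 0.79 × 2 = 1.58 per day.
So μ = 1.58.
P(N ≥ 4) = 1 − P(N ≤ 3) ≈ 0.0761.

0.0761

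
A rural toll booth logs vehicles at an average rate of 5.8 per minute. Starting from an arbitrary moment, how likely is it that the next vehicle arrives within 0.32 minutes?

0.8437

Inter-arrival times are exponential with rate λ = 5.8 per minute.
P(T ≤ 0.32) = 1 − e^(−λt) = 1 − e^(−5.8 × 0.32) = 1 − e^(−1.856) ≈ 0.8437.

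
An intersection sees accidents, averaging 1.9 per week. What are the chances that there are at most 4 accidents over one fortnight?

0.6678

Over the interval, μ = 1.9 × 2 = 3.8 (a fortnight = 2 weeks).
P(N ≤ 4) = Σ_{j=0}^{4} e^(−μ) μ^j/j! ≈ 0.6678.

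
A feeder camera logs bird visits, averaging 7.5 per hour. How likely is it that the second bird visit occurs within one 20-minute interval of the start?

0.7127

Over the interval, μ = 7.5 × 1/3 = 2.5 (a 20-minute interval = 1/3 hours).
The second arrival falls in the interval iff at least 2 events occur there: P(S_2 ≤ t) = P(N ≥ 2) = 1 − P(N ≤ 1) ≈ 0.7127.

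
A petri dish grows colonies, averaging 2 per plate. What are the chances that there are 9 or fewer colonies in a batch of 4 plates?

Over the interval, μ = 2 × 4 = 8 (a batch of 4 plates = 4 plates).
P(N ≤ 9) = Σ_{j=0}^{9} e^(−μ) μ^j/j! ≈ 0.7166.

0.7166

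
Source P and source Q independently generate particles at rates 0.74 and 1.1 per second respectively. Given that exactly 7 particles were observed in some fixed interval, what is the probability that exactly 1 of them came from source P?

0.1285

Given the total, each event is independently from source P with probability p = λ_P/(λ_P+λ_Q) = 0.74/1.84 ≈ 0.4022.
So K ~ Binomial(7, 0.74/1.84): P(K = 1) = C(7,1) · (0.74/1.84)^1 · (1.1/1.84)^6 ≈ 0.1285.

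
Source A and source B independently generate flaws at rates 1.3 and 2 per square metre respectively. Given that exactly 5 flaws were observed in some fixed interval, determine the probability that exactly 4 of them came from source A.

0.0730

Given the total, each event is independently from source A with probability p = λ_A/(λ_A+λ_B) = 1.3/3.3 ≈ 0.3939.
So K ~ Binomial(5, 1.3/3.3): P(K = 4) = C(5,4) · (1.3/3.3)^4 · (2/3.3)^1 ≈ 0.0730.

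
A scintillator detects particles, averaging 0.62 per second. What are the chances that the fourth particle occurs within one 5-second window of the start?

Over the interval, μ = 0.62 × 5 = 3.1 (a 5-second window = 5 seconds).
The fourth arrival falls in the interval iff at least 4 events occur there: P(S_4 ≤ t) = P(N ≥ 4) = 1 − P(N ≤ 3) ≈ 0.3752.

0.3752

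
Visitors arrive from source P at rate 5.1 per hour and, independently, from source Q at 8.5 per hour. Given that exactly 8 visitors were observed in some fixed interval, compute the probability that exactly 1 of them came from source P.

0.1118

Given the total, each event is independently from source P with probability p = λ_P/(λ_P+λ_Q) = 5.1/13.6 = 0.3750.
So K ~ Binomial(8, 5.1/13.6): P(K = 1) = C(8,1) · (5.1/13.6)^1 · (8.5/13.6)^7 ≈ 0.1118.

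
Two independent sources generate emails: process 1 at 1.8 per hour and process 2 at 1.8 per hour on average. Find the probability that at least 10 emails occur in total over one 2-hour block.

0.1904

Independent Poisson processes superpose: combined rate λ = 1.8 + 1.8 = 3.6 per hour.
Over the interval, μ = 3.6 × 2 = 7.2 (a 2-hour block = 2 hours).
P(N ≥ 10) = 1 − P(N ≤ 9) ≈ 0.1904.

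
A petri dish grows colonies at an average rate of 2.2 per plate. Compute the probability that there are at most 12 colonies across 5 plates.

0.6887

Over the interval, μ = 2.2 × 5 = 11 (5 plates).
P(N ≤ 12) = Σ_{j=0}^{12} e^(−μ) μ^j/j! ≈ 0.6887.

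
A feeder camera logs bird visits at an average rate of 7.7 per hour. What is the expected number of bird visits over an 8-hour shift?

61.6

E[N] = λt = 7.7 × 8 = 61.6 (an 8-hour shift = 8 hours).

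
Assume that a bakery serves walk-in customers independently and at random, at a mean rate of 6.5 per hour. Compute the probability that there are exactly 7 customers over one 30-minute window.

Over the interval, μ = 6.5 × 0.5 = 3.25 (a 30-minute window = 0.5 hours).
P(N = 7) = e^(−μ) μ^7/7! = e^(−3.25) · 3.25^7/5040 ≈ 0.0295.

0.0295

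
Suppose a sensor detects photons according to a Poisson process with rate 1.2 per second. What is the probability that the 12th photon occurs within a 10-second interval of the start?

Over the interval, μ = 1.2 × 10 = 12 (a 10-second interval = 10 seconds).
The 12th arrival falls in the interval iff at least 12 events occur there: P(S_12 ≤ t) = P(N ≥ 12) = 1 − P(N ≤ 11) ≈ 0.5384.

0.5384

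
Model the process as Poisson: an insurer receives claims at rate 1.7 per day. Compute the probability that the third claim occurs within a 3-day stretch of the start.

Over the interval, μ = 1.7 × 3 = 5.1 (a 3-day stretch = 3 days).
The third arrival falls in the interval iff at least 3 events occur there: P(S_3 ≤ t) = P(N ≥ 3) = 1 − P(N ≤ 2) ≈ 0.8835.

0.8835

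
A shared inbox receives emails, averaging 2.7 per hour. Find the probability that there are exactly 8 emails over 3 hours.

Over the interval, μ = 2.7 × 3 = 8.1 (3 hours).
P(N = 8) = e^(−μ) μ^8/8! = e^(−8.1) · 8.1^8/40320 ≈ 0.1395.

0.1395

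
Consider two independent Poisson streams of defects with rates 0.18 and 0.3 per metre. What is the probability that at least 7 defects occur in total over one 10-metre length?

Independent Poisson processes superpose: combined rate λ = 0.18 + 0.3 = 0.48 per metre.
Over the interval, μ = 0.48 × 10 = 4.8 (a 10-metre length = 10 metres).
P(N ≥ 7) = 1 − P(N ≤ 6) ≈ 0.2092.

0.2092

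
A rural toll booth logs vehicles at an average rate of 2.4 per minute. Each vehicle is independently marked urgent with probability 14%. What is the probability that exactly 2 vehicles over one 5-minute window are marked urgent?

0.2630

Thinning: the vehicles that are marked urgent themselves form a Poisson process with rate 0.14 × 2.4 = 0.336 per minute.
Over the interval, μ = 0.336 × 5 = 1.68 (a 5-minute window = 5 minutes).
P(N = 2) = e^(−1.68) · 1.68^2/2! ≈ 0.2630.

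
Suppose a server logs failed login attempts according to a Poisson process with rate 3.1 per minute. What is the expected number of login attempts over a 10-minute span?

E[N] = λt = 3.1 × 10 = 31 (a 10-minute span = 10 minutes).

31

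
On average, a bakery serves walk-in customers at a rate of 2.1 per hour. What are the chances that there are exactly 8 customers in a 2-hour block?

Over the interval, μ = 2.1 × 2 = 4.2 (a 2-hour block = 2 hours).
P(N = 8) = e^(−μ) μ^8/8! = e^(−4.2) · 4.2^8/40320 ≈ 0.0360.

0.0360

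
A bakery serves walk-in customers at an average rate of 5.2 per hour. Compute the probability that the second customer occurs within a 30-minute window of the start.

0.7326

Over the interval, μ = 5.2 × 0.5 = 2.6 (a 30-minute window = 0.5 hours).
The second arrival falls in the interval iff at least 2 events occur there: P(S_2 ≤ t) = P(N ≥ 2) = 1 − P(N ≤ 1) ≈ 0.7326.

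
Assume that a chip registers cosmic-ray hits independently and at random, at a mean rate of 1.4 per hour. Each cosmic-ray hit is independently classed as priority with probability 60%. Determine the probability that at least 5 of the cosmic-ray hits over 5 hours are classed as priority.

Thinning: the cosmic-ray hits that are classed as priority themselves form a Poisson process with rate 0.6 × 1.4 = 0.84 per hour.
Over the interval, μ = 0.84 × 5 = 4.2 (5 hours).
P(N ≥ 5) = 1 − P(N ≤ 4) ≈ 0.4102.

0.4102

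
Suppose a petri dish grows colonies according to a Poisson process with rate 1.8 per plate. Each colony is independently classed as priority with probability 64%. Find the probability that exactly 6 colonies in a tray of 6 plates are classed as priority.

Thinning: the colonies that are classed as priority themselves form a Poisson process with rate 0.64 × 1.8 = 1.152 per plate.
Over the interval, μ = 1.152 × 6 = 6.912 (a tray of 6 plates = 6 plates).
P(N = 6) = e^(−6.912) · 6.912^6/6! ≈ 0.1508.

0.1508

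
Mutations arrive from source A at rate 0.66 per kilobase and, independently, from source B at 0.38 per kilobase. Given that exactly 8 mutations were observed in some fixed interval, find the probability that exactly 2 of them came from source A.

Given the total, each event is independently from source A with probability p = λ_A/(λ_A+λ_B) = 0.66/1.04 ≈ 0.6346.
So K ~ Binomial(8, 0.66/1.04): P(K = 2) = C(8,2) · (0.66/1.04)^2 · (0.38/1.04)^6 ≈ 0.0268.

0.0268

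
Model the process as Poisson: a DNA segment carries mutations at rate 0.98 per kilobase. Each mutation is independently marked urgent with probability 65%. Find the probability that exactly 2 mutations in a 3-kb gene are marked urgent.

Thinning: the mutations that are marked urgent themselves form a Poisson process with rate 0.65 × 0.98 = 0.637 per kilobase.
Over the interval, μ = 0.637 × 3 = 1.911 (a 3-kb gene = 3 kilobases).
P(N = 2) = e^(−1.911) · 1.911^2/2! ≈ 0.2701.

0.2701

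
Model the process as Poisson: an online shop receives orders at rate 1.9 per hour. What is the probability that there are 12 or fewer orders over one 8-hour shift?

Over the interval, μ = 1.9 × 8 = 15.2 (an 8-hour shift = 8 hours).
P(N ≤ 12) = Σ_{j=0}^{12} e^(−μ) μ^j/j! ≈ 0.2514.

0.2514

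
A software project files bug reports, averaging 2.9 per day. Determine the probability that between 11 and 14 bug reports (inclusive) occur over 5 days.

0.3727

Over the interval, μ = 2.9 × 5 = 14.5 (5 days).
P(11 ≤ N ≤ 14) = Σ_{j=11}^{14} e^(−14.5) · 14.5^j/j! ≈ 0.3727.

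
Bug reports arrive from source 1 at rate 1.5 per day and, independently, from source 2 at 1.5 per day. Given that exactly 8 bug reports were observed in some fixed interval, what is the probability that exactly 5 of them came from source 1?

0.2188

Given the total, each event is independently from source 1 with probability p = λ_1/(λ_1+λ_2) = 1.5/3 = 0.5000.
So K ~ Binomial(8, 1.5/3): P(K = 5) = C(8,5) · (1.5/3)^5 · (1.5/3)^3 ≈ 0.2188.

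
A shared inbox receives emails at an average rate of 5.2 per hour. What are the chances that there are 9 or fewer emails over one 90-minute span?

0.7411

Over the interval, μ = 5.2 × 1.5 = 7.8 (a 90-minute span = 1.5 hours).
P(N ≤ 9) = Σ_{j=0}^{9} e^(−μ) μ^j/j! ≈ 0.7411.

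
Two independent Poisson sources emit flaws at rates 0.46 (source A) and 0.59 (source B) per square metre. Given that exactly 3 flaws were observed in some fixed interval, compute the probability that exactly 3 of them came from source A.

0.0841

Given the total, each event is independently from source A with probability p = λ_A/(λ_A+λ_B) = 0.46/1.05 ≈ 0.4381.
So K ~ Binomial(3, 0.46/1.05): P(K = 3) = C(3,3) · (0.46/1.05)^3 · (0.59/1.05)^0 ≈ 0.0841.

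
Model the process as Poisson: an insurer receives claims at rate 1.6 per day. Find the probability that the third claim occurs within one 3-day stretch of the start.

Over the interval, μ = 1.6 × 3 = 4.8 (a 3-day stretch = 3 days).
The third arrival falls in the interval iff at least 3 events occur there: P(S_3 ≤ t) = P(N ≥ 3) = 1 − P(N ≤ 2) ≈ 0.8575.

0.8575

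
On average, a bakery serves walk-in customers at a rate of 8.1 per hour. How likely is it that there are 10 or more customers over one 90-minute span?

Over the interval, μ = 8.1 × 1.5 = 12.15 (a 90-minute span = 1.5 hours).
P(N ≥ 10) = 1 − P(N ≤ 9) = 1 − Σ_{j=0}^{9} e^(−μ) μ^j/j! ≈ 0.7705.

0.7705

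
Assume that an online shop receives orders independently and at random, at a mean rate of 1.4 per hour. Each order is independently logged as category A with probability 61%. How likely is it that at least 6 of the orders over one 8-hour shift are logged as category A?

0.6773

Thinning: the orders that are logged as category A themselves form a Poisson process with rate 0.61 × 1.4 = 0.854 per hour.
Over the interval, μ = 0.854 × 8 = 6.832 (an 8-hour shift = 8 hours).
P(N ≥ 6) = 1 − P(N ≤ 5) ≈ 0.6773.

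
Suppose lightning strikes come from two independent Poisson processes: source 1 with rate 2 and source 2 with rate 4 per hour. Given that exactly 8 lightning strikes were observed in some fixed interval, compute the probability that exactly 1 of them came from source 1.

Given the total, each event is independently from source 1 with probability p = λ_1/(λ_1+λ_2) = 2/6 ≈ 0.3333.
So K ~ Binomial(8, 2/6): P(K = 1) = C(8,1) · (2/6)^1 · (4/6)^7 ≈ 0.1561.

0.1561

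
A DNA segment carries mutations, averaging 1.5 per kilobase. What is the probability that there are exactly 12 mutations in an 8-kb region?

Over the interval, μ = 1.5 × 8 = 12 (an 8-kb region = 8 kilobases).
P(N = 12) = e^(−μ) μ^12/12! = e^(−12) · 12^12/479001600 ≈ 0.1144.

0.1144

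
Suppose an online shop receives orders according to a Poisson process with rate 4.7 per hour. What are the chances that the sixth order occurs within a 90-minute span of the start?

Over the interval, μ = 4.7 × 1.5 = 7.05 (a 90-minute span = 1.5 hours).
The sixth arrival falls in the interval iff at least 6 events occur there: P(S_6 ≤ t) = P(N ≥ 6) = 1 − P(N ≤ 5) ≈ 0.7056.

0.7056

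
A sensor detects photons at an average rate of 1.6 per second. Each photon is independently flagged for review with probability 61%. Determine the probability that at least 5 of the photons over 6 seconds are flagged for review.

0.6952

Thinning: the photons that are flagged for review themselves form a Poisson process with rate 0.61 × 1.6 = 0.976 per second.
Over the interval, μ = 0.976 × 6 = 5.856 (6 seconds).
P(N ≥ 5) = 1 − P(N ≤ 4) ≈ 0.6952.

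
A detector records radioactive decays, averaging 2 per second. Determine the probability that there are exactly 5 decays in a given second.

With mean μ = 2 per second,
P(N = 5) = e^(−μ) μ^5/5! = e^(−2) · 2^5/120 ≈ 0.0361.

0.0361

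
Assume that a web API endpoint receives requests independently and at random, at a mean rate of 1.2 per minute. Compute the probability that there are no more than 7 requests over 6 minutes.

0.5689

Over the interval, μ = 1.2 × 6 = 7.2 (6 minutes).
P(N ≤ 7) = Σ_{j=0}^{7} e^(−μ) μ^j/j! ≈ 0.5689.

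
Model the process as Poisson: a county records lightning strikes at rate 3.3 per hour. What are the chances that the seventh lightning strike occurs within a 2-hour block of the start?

0.4892

Over the interval, μ = 3.3 × 2 = 6.6 (a 2-hour block = 2 hours).
The seventh arrival falls in the interval iff at least 7 events occur there: P(S_7 ≤ t) = P(N ≥ 7) = 1 − P(N ≤ 6) ≈ 0.4892.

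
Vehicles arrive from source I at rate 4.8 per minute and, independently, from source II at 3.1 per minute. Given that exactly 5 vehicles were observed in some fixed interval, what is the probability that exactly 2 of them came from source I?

0.2231

Given the total, each event is independently from source I with probability p = λ_I/(λ_I+λ_II) = 4.8/7.9 ≈ 0.6076.
So K ~ Binomial(5, 4.8/7.9): P(K = 2) = C(5,2) · (4.8/7.9)^2 · (3.1/7.9)^3 ≈ 0.2231.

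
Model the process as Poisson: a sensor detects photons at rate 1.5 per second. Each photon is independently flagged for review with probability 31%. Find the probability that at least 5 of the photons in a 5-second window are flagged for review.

0.0867

Thinning: the photons that are flagged for review themselves form a Poisson process with rate 0.31 × 1.5 = 0.465 per second.
Over the interval, μ = 0.465 × 5 = 2.325 (a 5-second window = 5 seconds).
P(N ≥ 5) = 1 − P(N ≤ 4) ≈ 0.0867.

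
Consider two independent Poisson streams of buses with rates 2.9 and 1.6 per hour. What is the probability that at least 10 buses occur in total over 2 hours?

0.4126

Independent Poisson processes superpose: combined rate λ = 2.9 + 1.6 = 4.5 per hour.
Over the interval, μ = 4.5 × 2 = 9 (2 hours).
P(N ≥ 10) = 1 − P(N ≤ 9) ≈ 0.4126.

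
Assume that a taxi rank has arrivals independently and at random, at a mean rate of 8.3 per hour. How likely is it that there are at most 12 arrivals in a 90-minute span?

Over the interval, μ = 8.3 × 1.5 = 12.45 (a 90-minute span = 1.5 hours).
P(N ≤ 12) = Σ_{j=0}^{12} e^(−μ) μ^j/j! ≈ 0.5246.

0.5246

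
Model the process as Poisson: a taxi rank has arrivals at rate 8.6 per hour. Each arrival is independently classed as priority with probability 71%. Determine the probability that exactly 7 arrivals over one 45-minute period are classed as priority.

Thinning: the arrivals that are classed as priority themselves form a Poisson process with rate 0.71 × 8.6 = 6.106 per hour.
Over the interval, μ = 6.106 × 0.75 = 4.5795 (a 45-minute period = 0.75 hours).
P(N = 7) = e^(−4.5795) · 4.5795^7/7! ≈ 0.0860.

0.0860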